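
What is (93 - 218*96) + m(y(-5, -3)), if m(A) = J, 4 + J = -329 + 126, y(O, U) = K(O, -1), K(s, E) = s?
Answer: -21042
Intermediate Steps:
y(O, U) = O
J = -207 (J = -4 + (-329 + 126) = -4 - 203 = -207)
m(A) = -207
(93 - 218*96) + m(y(-5, -3)) = (93 - 218*96) - 207 = (93 - 20928) - 207 = -20835 - 207 = -21042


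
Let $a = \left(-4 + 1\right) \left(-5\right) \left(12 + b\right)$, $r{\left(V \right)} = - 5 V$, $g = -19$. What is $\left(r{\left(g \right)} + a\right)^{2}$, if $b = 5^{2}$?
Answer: $422500$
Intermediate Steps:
$b = 25$
$a = 555$ ($a = \left(-4 + 1\right) \left(-5\right) \left(12 + 25\right) = \left(-3\right) \left(-5\right) 37 = 15 \cdot 37 = 555$)
$\left(r{\left(g \right)} + a\right)^{2} = \left(\left(-5\right) \left(-19\right) + 555\right)^{2} = \left(95 + 555\right)^{2} = 650^{2} = 422500$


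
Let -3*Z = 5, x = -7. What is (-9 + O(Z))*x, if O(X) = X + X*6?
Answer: 434/3 ≈ 144.67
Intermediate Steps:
Z = -5/3 (Z = -⅓*5 = -5/3 ≈ -1.6667)
O(X) = 7*X (O(X) = X + 6*X = 7*X)
(-9 + O(Z))*x = (-9 + 7*(-5/3))*(-7) = (-9 - 35/3)*(-7) = -62/3*(-7) = 434/3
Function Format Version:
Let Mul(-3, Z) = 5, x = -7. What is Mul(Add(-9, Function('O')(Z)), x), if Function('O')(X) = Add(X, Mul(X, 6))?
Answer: Rational(434, 3) ≈ 144.67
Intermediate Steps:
Z = Rational(-5, 3) (Z = Mul(Rational(-1, 3), 5) = Rational(-5, 3) ≈ -1.6667)
Function('O')(X) = Mul(7, X) (Function('O')(X) = Add(X, Mul(6, X)) = Mul(7, X))
Mul(Add(-9, Function('O')(Z)), x) = Mul(Add(-9, Mul(7, Rational(-5, 3))), -7) = Mul(Add(-9, Rational(-35, 3)), -7) = Mul(Rational(-62, 3), -7) = Rational(434, 3)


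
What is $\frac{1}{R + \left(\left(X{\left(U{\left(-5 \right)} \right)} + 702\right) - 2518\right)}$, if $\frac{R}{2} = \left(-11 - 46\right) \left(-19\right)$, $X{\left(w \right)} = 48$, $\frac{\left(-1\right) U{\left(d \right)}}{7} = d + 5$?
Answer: $\frac{1}{398} \approx 0.0025126$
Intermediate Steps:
$U{\left(d \right)} = -35 - 7 d$ ($U{\left(d \right)} = - 7 \left(d + 5\right) = - 7 \left(5 + d\right) = -35 - 7 d$)
$R = 2166$ ($R = 2 \left(-11 - 46\right) \left(-19\right) = 2 \left(\left(-57\right) \left(-19\right)\right) = 2 \cdot 1083 = 2166$)
$\frac{1}{R + \left(\left(X{\left(U{\left(-5 \right)} \right)} + 702\right) - 2518\right)} = \frac{1}{2166 + \left(\left(48 + 702\right) - 2518\right)} = \frac{1}{2166 + \left(750 - 2518\right)} = \frac{1}{2166 - 1768} = \frac{1}{398}$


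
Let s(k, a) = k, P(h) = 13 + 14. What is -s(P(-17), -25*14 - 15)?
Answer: -27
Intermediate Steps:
P(h) = 27
-s(P(-17), -25*14 - 15) = -1*27 = -27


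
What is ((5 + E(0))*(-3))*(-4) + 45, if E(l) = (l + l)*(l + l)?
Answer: 105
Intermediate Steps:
E(l) = 4*l² (E(l) = (2*l)*(2*l) = 4*l²)
((5 + E(0))*(-3))*(-4) + 45 = ((5 + 4*0²)*(-3))*(-4) + 45 = ((5 + 4*0)*(-3))*(-4) + 45 = ((5 + 0)*(-3))*(-4) + 45 = (5*(-3))*(-4) + 45 = -15*(-4) + 45 = 60 + 45 = 105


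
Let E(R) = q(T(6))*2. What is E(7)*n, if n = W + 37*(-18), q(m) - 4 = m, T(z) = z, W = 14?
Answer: -13040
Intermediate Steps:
q(m) = 4 + m
n = -652 (n = 14 + 37*(-18) = 14 - 666 = -652)
E(R) = 20 (E(R) = (4 + 6)*2 = 10*2 = 20)
E(7)*n = 20*(-652) = -13040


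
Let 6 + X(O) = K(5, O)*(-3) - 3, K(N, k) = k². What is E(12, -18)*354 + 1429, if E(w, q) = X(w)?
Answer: -154685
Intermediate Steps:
X(O) = -9 - 3*O² (X(O) = -6 + (O²*(-3) - 3) = -6 + (-3*O² - 3) = -6 + (-3 - 3*O²) = -9 - 3*O²)
E(w, q) = -9 - 3*w²
E(12, -18)*354 + 1429 = (-9 - 3*12²)*354 + 1429 = (-9 - 3*144)*354 + 1429 = (-9 - 432)*354 + 1429 = -441*354 + 1429 = -156114 + 1429 = -154685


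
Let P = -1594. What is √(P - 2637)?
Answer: I*√4231 ≈ 65.046*I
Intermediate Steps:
√(P - 2637) = √(-1594 - 2637) = √(-4231) = I*√4231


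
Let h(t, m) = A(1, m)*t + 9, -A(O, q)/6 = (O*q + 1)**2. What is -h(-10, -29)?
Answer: -47049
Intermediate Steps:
A(O, q) = -6*(1 + O*q)**2 (A(O, q) = -6*(O*q + 1)**2 = -6*(1 + O*q)**2)
h(t, m) = 9 - 6*t*(1 + m)**2 (h(t, m) = (-6*(1 + 1*m)**2)*t + 9 = (-6*(1 + m)**2)*t + 9 = -6*t*(1 + m)**2 + 9 = 9 - 6*t*(1 + m)**2)
-h(-10, -29) = -(9 - 6*(-10)*(1 - 29)**2) = -(9 - 6*(-10)*(-28)**2) = -(9 - 6*(-10)*784) = -(9 + 47040) = -1*47049 = -47049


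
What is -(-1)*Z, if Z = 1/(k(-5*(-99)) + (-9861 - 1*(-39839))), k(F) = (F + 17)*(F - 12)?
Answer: 1/277274 ≈ 3.6065e-6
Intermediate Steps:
k(F) = (-12 + F)*(17 + F) (k(F) = (17 + F)*(-12 + F) = (-12 + F)*(17 + F))
Z = 1/277274 (Z = 1/((-204 + (-5*(-99))² + 5*(-5*(-99))) + (-9861 - 1*(-39839))) = 1/((-204 + 495² + 5*495) + (-9861 + 39839)) = 1/((-204 + 245025 + 2475) + 29978) = 1/(247296 + 29978) = 1/277274 ≈ 3.6065e-6)
-(-1)*Z = -(-1)/277274 = -1*(-1/277274) = 1/277274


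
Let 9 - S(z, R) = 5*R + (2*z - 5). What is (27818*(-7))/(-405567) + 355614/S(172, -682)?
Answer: 10344647087/89224740 ≈ 115.94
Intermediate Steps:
S(z, R) = 14 - 5*R - 2*z (S(z, R) = 9 - (5*R + (2*z - 5)) = 9 - (5*R + (-5 + 2*z)) = 9 - (-5 + 2*z + 5*R) = 9 + (5 - 5*R - 2*z) = 14 - 5*R - 2*z)
(27818*(-7))/(-405567) + 355614/S(172, -682) = (27818*(-7))/(-405567) + 355614/(14 - 5*(-682) - 2*172) = -194726*(-1/405567) + 355614/(14 + 3410 - 344) = 194726/405567 + 355614/3080 = 194726/405567 + 355614*(1/3080) = 194726/405567 + 25401/220 = 10344647087/89224740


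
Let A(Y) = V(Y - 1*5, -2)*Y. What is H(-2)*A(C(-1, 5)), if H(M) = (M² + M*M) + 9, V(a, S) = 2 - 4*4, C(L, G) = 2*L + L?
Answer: 714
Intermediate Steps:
C(L, G) = 3*L
V(a, S) = -14 (V(a, S) = 2 - 16 = -14)
H(M) = 9 + 2*M² (H(M) = (M² + M²) + 9 = 2*M² + 9 = 9 + 2*M²)
A(Y) = -14*Y
H(-2)*A(C(-1, 5)) = (9 + 2*(-2)²)*(-42*(-1)) = (9 + 2*4)*(-14*(-3)) = (9 + 8)*42 = 17*42 = 714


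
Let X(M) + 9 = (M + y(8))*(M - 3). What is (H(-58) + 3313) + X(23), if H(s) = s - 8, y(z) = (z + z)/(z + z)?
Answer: 3718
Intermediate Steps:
y(z) = 1 (y(z) = (2*z)/((2*z)) = (2*z)*(1/(2*z)) = 1)
H(s) = -8 + s
X(M) = -9 + (1 + M)*(-3 + M) (X(M) = -9 + (M + 1)*(M - 3) = -9 + (1 + M)*(-3 + M))
(H(-58) + 3313) + X(23) = ((-8 - 58) + 3313) + (-12 + 23² - 2*23) = (-66 + 3313) + (-12 + 529 - 46) = 3247 + 471 = 3718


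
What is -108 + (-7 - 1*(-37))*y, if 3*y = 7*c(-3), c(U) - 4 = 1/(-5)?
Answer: 158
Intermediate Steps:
c(U) = 19/5 (c(U) = 4 + 1/(-5) = 4 - 1/5 = 19/5)
y = 133/15 (y = (7*(19/5))/3 = (1/3)*(133/5) = 133/15 ≈ 8.8667)
-108 + (-7 - 1*(-37))*y = -108 + (-7 - 1*(-37))*(133/15) = -108 + (-7 + 37)*(133/15) = -108 + 30*(133/15) = -108 + 266 = 158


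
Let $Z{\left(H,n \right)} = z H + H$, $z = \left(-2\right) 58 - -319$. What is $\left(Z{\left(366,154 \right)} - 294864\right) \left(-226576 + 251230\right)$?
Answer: $-5428810800$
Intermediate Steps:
$z = 203$ ($z = -116 + 319 = 203$)
$Z{\left(H,n \right)} = 204 H$ ($Z{\left(H,n \right)} = 203 H + H = 204 H$)
$\left(Z{\left(366,154 \right)} - 294864\right) \left(-226576 + 251230\right) = \left(204 \cdot 366 - 294864\right) \left(-226576 + 251230\right) = \left(74664 - 294864\right) 24654 = \left(-220200\right) 24654 = -5428810800$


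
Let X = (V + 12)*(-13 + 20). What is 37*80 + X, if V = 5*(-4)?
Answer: 2904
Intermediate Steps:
V = -20
X = -56 (X = (-20 + 12)*(-13 + 20) = -8*7 = -56)
37*80 + X = 37*80 - 56 = 2960 - 56 = 2904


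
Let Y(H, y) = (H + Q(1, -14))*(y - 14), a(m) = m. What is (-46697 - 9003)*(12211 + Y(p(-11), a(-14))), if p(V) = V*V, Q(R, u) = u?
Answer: -513275500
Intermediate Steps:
p(V) = V²
Y(H, y) = (-14 + H)*(-14 + y) (Y(H, y) = (H - 14)*(y - 14) = (-14 + H)*(-14 + y))
(-46697 - 9003)*(12211 + Y(p(-11), a(-14))) = (-46697 - 9003)*(12211 + (196 - 14*(-11)² - 14*(-14) + (-11)²*(-14))) = -55700*(12211 + (196 - 14*121 + 196 + 121*(-14))) = -55700*(12211 + (196 - 1694 + 196 - 1694)) = -55700*(12211 - 2996) = -55700*9215 = -513275500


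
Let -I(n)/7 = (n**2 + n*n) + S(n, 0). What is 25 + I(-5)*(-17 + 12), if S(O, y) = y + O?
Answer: 1600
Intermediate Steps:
S(O, y) = O + y
I(n) = -14*n**2 - 7*n (I(n) = -7*((n**2 + n*n) + (n + 0)) = -7*((n**2 + n**2) + n) = -7*(2*n**2 + n) = -7*(n + 2*n**2) = -14*n**2 - 7*n)
25 + I(-5)*(-17 + 12) = 25 + (7*(-5)*(-1 - 2*(-5)))*(-17 + 12) = 25 + (7*(-5)*(-1 + 10))*(-5) = 25 + (7*(-5)*9)*(-5) = 25 - 315*(-5) = 25 + 1575 = 1600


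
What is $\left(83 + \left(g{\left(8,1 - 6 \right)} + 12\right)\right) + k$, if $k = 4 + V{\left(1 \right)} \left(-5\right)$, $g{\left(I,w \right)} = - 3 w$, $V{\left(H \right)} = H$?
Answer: $109$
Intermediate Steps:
$k = -1$ ($k = 4 + 1 \left(-5\right) = 4 - 5 = -1$)
$\left(83 + \left(g{\left(8,1 - 6 \right)} + 12\right)\right) + k = \left(83 - \left(-12 + 3 \left(1 - 6\right)\right)\right) - 1 = \left(83 + \left(\left(-3\right) \left(-5\right) + 12\right)\right) - 1 = \left(83 + \left(15 + 12\right)\right) - 1 = \left(83 + 27\right) - 1 = 110 - 1 = 109$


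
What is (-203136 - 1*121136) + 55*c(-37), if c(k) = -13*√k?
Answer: -324272 - 715*I*√37 ≈ -3.2427e+5 - 4349.2*I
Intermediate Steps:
(-203136 - 1*121136) + 55*c(-37) = (-203136 - 1*121136) + 55*(-13*I*√37) = (-203136 - 121136) + 55*(-13*I*√37) = -324272 + 55*(-13*I*√37) = -324272 - 715*I*√37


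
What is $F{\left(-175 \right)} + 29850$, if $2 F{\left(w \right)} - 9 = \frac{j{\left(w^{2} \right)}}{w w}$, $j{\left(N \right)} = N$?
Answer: $29855$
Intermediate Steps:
$F{\left(w \right)} = 5$ ($F{\left(w \right)} = \frac{9}{2} + \frac{w^{2} \frac{1}{w w}}{2} = \frac{9}{2} + \frac{w^{2} \frac{1}{w^{2}}}{2} = \frac{9}{2} + \frac{1}{2} \cdot 1 = \frac{9}{2} + \frac{1}{2} = 5$)
$F{\left(-175 \right)} + 29850 = 5 + 29850 = 29855$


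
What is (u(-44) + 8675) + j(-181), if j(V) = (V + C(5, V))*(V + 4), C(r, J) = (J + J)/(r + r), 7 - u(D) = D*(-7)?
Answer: 234092/5 ≈ 46818.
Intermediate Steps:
u(D) = 7 + 7*D (u(D) = 7 - D*(-7) = 7 - (-7)*D = 7 + 7*D)
C(r, J) = J/r (C(r, J) = (2*J)/((2*r)) = (2*J)*(1/(2*r)) = J/r)
j(V) = 6*V*(4 + V)/5 (j(V) = (V + V/5)*(V + 4) = (V + V*(1/5))*(4 + V) = (V + V/5)*(4 + V) = (6*V/5)*(4 + V) = 6*V*(4 + V)/5)
(u(-44) + 8675) + j(-181) = ((7 + 7*(-44)) + 8675) + (6/5)*(-181)*(4 - 181) = ((7 - 308) + 8675) + (6/5)*(-181)*(-177) = (-301 + 8675) + 192222/5 = 8374 + 192222/5 = 234092/5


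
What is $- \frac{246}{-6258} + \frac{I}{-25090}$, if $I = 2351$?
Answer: $- \frac{1423403}{26168870} \approx -0.054393$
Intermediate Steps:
$- \frac{246}{-6258} + \frac{I}{-25090} = - \frac{246}{-6258} + \frac{2351}{-25090} = \left(-246\right) \left(- \frac{1}{6258}\right) + 2351 \left(- \frac{1}{25090}\right) = \frac{41}{1043} - \frac{2351}{25090} = - \frac{1423403}{26168870}$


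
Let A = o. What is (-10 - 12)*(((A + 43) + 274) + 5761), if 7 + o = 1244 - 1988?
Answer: -117194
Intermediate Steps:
o = -751 (o = -7 + (1244 - 1988) = -7 - 744 = -751)
A = -751
(-10 - 12)*(((A + 43) + 274) + 5761) = (-10 - 12)*(((-751 + 43) + 274) + 5761) = -22*((-708 + 274) + 5761) = -22*(-434 + 5761) = -22*5327 = -117194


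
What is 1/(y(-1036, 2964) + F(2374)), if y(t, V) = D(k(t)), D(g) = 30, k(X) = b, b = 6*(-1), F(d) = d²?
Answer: 1/5635906 ≈ 1.7743e-7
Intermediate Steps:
b = -6
k(X) = -6
y(t, V) = 30
1/(y(-1036, 2964) + F(2374)) = 1/(30 + 2374²) = 1/(30 + 5635876) = 1/5635906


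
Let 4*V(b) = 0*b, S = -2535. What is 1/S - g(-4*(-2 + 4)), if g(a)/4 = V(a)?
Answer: -1/2535 ≈ -0.00039448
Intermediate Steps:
V(b) = 0 (V(b) = (0*b)/4 = (¼)*0 = 0)
g(a) = 0 (g(a) = 4*0 = 0)
1/S - g(-4*(-2 + 4)) = 1/(-2535) - 1*0 = -1/2535 + 0 = -1/2535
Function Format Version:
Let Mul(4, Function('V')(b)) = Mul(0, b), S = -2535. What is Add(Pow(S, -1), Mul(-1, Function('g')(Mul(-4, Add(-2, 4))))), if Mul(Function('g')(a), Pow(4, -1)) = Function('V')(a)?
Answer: Rational(-1, 2535) ≈ -0.00039448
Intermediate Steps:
Function('V')(b) = 0 (Function('V')(b) = Mul(Rational(1, 4), Mul(0, b)) = Mul(Rational(1, 4), 0) = 0)
Function('g')(a) = 0 (Function('g')(a) = Mul(4, 0) = 0)
Add(Pow(S, -1), Mul(-1, Function('g')(Mul(-4, Add(-2, 4))))) = Add(Pow(-2535, -1), Mul(-1, 0)) = Add(Rational(-1, 2535), 0) = Rational(-1, 2535)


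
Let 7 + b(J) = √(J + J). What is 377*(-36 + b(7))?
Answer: -16211 + 377*√14 ≈ -14800.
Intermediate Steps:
b(J) = -7 + √2*√J (b(J) = -7 + √(J + J) = -7 + √(2*J) = -7 + √2*√J)
377*(-36 + b(7)) = 377*(-36 + (-7 + √2*√7)) = 377*(-36 + (-7 + √14)) = 377*(-43 + √14) = -16211 + 377*√14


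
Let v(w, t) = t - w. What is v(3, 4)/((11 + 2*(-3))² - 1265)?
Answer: -1/1240 ≈ -0.00080645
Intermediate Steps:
v(3, 4)/((11 + 2*(-3))² - 1265) = (4 - 1*3)/((11 + 2*(-3))² - 1265) = (4 - 3)/((11 - 6)² - 1265) = 1/(5² - 1265) = 1/(25 - 1265) = 1/(-1240) = 1*(-1/1240) = -1/1240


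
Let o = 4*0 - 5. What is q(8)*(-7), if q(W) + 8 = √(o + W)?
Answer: 56 - 7*√3 ≈ 43.876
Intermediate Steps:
o = -5 (o = 0 - 5 = -5)
q(W) = -8 + √(-5 + W)
q(8)*(-7) = (-8 + √(-5 + 8))*(-7) = (-8 + √3)*(-7) = 56 - 7*√3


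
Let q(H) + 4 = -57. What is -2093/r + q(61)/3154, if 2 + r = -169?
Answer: 346889/28386 ≈ 12.220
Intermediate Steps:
r = -171 (r = -2 - 169 = -171)
q(H) = -61 (q(H) = -4 - 57 = -61)
-2093/r + q(61)/3154 = -2093/(-171) - 61/3154 = -2093*(-1/171) - 61*1/3154 = 2093/171 - 61/3154 = 346889/28386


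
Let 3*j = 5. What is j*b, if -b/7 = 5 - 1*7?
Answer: 70/3 ≈ 23.333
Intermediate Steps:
j = 5/3 (j = (⅓)*5 = 5/3 ≈ 1.6667)
b = 14 (b = -7*(5 - 1*7) = -7*(5 - 7) = -7*(-2) = 14)
j*b = (5/3)*14 = 70/3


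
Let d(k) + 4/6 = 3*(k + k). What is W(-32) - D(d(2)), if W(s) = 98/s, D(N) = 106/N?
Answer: -3377/272 ≈ -12.415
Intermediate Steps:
d(k) = -2/3 + 6*k (d(k) = -2/3 + 3*(k + k) = -2/3 + 3*(2*k) = -2/3 + 6*k)
W(-32) - D(d(2)) = 98/(-32) - 106/(-2/3 + 6*2) = 98*(-1/32) - 106/(-2/3 + 12) = -49/16 - 106/34/3 = -49/16 - 106*3/34 = -49/16 - 1*159/17 = -49/16 - 159/17 = -3377/272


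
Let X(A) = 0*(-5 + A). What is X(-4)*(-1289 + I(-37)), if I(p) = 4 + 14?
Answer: 0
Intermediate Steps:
X(A) = 0
I(p) = 18
X(-4)*(-1289 + I(-37)) = 0*(-1289 + 18) = 0*(-1271) = 0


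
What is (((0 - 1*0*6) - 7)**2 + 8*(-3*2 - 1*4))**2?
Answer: 961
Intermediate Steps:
(((0 - 1*0*6) - 7)**2 + 8*(-3*2 - 1*4))**2 = (((0 + 0*6) - 7)**2 + 8*(-6 - 4))**2 = (((0 + 0) - 7)**2 + 8*(-10))**2 = ((0 - 7)**2 - 80)**2 = ((-7)**2 - 80)**2 = (49 - 80)**2 = (-31)**2 = 961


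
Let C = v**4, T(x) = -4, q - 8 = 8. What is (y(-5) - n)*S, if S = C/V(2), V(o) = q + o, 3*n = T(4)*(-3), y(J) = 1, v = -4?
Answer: -128/3 ≈ -42.667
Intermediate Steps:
q = 16 (q = 8 + 8 = 16)
n = 4 (n = (-4*(-3))/3 = (1/3)*12 = 4)
C = 256 (C = (-4)**4 = 256)
V(o) = 16 + o
S = 128/9 (S = 256/(16 + 2) = 256/18 = 256*(1/18) = 128/9 ≈ 14.222)
(y(-5) - n)*S = (1 - 1*4)*(128/9) = (1 - 4)*(128/9) = -3*128/9 = -128/3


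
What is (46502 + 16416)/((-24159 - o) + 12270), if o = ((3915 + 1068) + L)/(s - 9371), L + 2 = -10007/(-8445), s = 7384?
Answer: -1055777567370/199457901583 ≈ -5.2932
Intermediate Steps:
L = -6883/8445 (L = -2 - 10007/(-8445) = -2 - 10007*(-1/8445) = -2 + 10007/8445 = -6883/8445 ≈ -0.81504)
o = -42074552/16780215 (o = ((3915 + 1068) - 6883/8445)/(7384 - 9371) = (4983 - 6883/8445)/(-1987) = (42074552/8445)*(-1/1987) = -42074552/16780215 ≈ -2.5074)
(46502 + 16416)/((-24159 - o) + 12270) = (46502 + 16416)/((-24159 - 1*(-42074552/16780215)) + 12270) = 62918/((-24159 + 42074552/16780215) + 12270) = 62918/(-405351139633/16780215 + 12270) = 62918/(-199457901583/16780215) = 62918*(-16780215/199457901583) = -1055777567370/199457901583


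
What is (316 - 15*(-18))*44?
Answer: 25784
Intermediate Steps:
(316 - 15*(-18))*44 = (316 + 270)*44 = 586*44 = 25784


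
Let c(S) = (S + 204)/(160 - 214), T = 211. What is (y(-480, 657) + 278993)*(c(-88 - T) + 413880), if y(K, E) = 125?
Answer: 3119089919785/27 ≈ 1.1552e+11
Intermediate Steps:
c(S) = -34/9 - S/54 (c(S) = (204 + S)/(-54) = (204 + S)*(-1/54) = -34/9 - S/54)
(y(-480, 657) + 278993)*(c(-88 - T) + 413880) = (125 + 278993)*((-34/9 - (-88 - 1*211)/54) + 413880) = 279118*((-34/9 - (-88 - 211)/54) + 413880) = 279118*((-34/9 - 1/54*(-299)) + 413880) = 279118*((-34/9 + 299/54) + 413880) = 279118*(95/54 + 413880) = 279118*(22349615/54) = 3119089919785/27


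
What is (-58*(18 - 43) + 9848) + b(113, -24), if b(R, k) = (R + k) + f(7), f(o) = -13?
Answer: 11374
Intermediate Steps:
b(R, k) = -13 + R + k (b(R, k) = (R + k) - 13 = -13 + R + k)
(-58*(18 - 43) + 9848) + b(113, -24) = (-58*(18 - 43) + 9848) + (-13 + 113 - 24) = (-58*(-25) + 9848) + 76 = (1450 + 9848) + 76 = 11298 + 76 = 11374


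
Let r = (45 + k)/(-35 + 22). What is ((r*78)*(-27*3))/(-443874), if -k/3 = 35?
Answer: 4860/73979 ≈ 0.065694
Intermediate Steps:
k = -105 (k = -3*35 = -105)
r = 60/13 (r = (45 - 105)/(-35 + 22) = -60/(-13) = -60*(-1/13) = 60/13 ≈ 4.6154)
((r*78)*(-27*3))/(-443874) = (((60/13)*78)*(-27*3))/(-443874) = (360*(-81))*(-1/443874) = -29160*(-1/443874) = 4860/73979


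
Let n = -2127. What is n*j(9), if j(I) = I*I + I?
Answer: -191430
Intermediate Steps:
j(I) = I + I**2 (j(I) = I**2 + I = I + I**2)
n*j(9) = -19143*(1 + 9) = -19143*10 = -2127*90 = -191430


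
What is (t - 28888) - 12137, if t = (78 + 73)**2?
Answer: -18224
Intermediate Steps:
t = 22801 (t = 151**2 = 22801)
(t - 28888) - 12137 = (22801 - 28888) - 12137 = -6087 - 12137 = -18224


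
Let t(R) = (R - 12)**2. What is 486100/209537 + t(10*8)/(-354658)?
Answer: 85715177356/37156986673 ≈ 2.3068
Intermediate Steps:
t(R) = (-12 + R)**2
486100/209537 + t(10*8)/(-354658) = 486100/209537 + (-12 + 10*8)**2/(-354658) = 486100*(1/209537) + (-12 + 80)**2*(-1/354658) = 486100/209537 + 68**2*(-1/354658) = 486100/209537 + 4624*(-1/354658) = 486100/209537 - 2312/177329 = 85715177356/37156986673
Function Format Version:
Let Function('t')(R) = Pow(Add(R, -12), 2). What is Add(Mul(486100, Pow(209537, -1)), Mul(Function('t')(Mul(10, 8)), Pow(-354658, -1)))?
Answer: Rational(85715177356, 37156986673) ≈ 2.3068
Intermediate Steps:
Function('t')(R) = Pow(Add(-12, R), 2)
Add(Mul(486100, Pow(209537, -1)), Mul(Function('t')(Mul(10, 8)), Pow(-354658, -1))) = Add(Mul(486100, Pow(209537, -1)), Mul(Pow(Add(-12, Mul(10, 8)), 2), Pow(-354658, -1))) = Add(Mul(486100, Rational(1, 209537)), Mul(Pow(Add(-12, 80), 2), Rational(-1, 354658))) = Add(Rational(486100, 209537), Mul(Pow(68, 2), Rational(-1, 354658))) = Add(Rational(486100, 209537), Mul(4624, Rational(-1, 354658))) = Add(Rational(486100, 209537), Rational(-2312, 177329)) = Rational(85715177356, 37156986673)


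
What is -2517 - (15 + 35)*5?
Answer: -2767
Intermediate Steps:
-2517 - (15 + 35)*5 = -2517 - 50*5 = -2517 - 1*250 = -2517 - 250 = -2767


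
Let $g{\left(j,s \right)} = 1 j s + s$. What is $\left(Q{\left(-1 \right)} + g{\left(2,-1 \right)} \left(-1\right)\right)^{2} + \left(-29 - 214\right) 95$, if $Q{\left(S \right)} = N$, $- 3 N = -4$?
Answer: $- \frac{207596}{9} \approx -23066.0$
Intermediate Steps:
$N = \frac{4}{3}$ ($N = \left(- \frac{1}{3}\right) \left(-4\right) = \frac{4}{3} \approx 1.3333$)
$g{\left(j,s \right)} = s + j s$ ($g{\left(j,s \right)} = j s + s = s + j s$)
$Q{\left(S \right)} = \frac{4}{3}$
$\left(Q{\left(-1 \right)} + g{\left(2,-1 \right)} \left(-1\right)\right)^{2} + \left(-29 - 214\right) 95 = \left(\frac{4}{3} + - (1 + 2) \left(-1\right)\right)^{2} + \left(-29 - 214\right) 95 = \left(\frac{4}{3} + \left(-1\right) 3 \left(-1\right)\right)^{2} - 23085 = \left(\frac{4}{3} - -3\right)^{2} - 23085 = \left(\frac{4}{3} + 3\right)^{2} - 23085 = \left(\frac{13}{3}\right)^{2} - 23085 = \frac{169}{9} - 23085 = - \frac{207596}{9}$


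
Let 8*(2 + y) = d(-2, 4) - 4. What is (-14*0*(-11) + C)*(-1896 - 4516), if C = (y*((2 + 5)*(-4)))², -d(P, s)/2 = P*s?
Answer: -1256752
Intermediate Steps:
d(P, s) = -2*P*s
y = -½ (y = -2 + (-2*(-2)*4 - 4)/8 = -2 + (16 - 4)/8 = -2 + (⅛)*12 = -2 + 3/2 = -½ ≈ -0.50000)
C = 196 (C = (-(2 + 5)*(-4)/2)² = (-7*(-4)/2)² = (-½*(-28))² = 14² = 196)
(-14*0*(-11) + C)*(-1896 - 4516) = (-14*0*(-11) + 196)*(-1896 - 4516) = (0*(-11) + 196)*(-6412) = (0 + 196)*(-6412) = 196*(-6412) = -1256752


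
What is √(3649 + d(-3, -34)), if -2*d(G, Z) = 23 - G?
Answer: 6*√101 ≈ 60.299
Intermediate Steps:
d(G, Z) = -23/2 + G/2 (d(G, Z) = -(23 - G)/2 = -23/2 + G/2)
√(3649 + d(-3, -34)) = √(3649 + (-23/2 + (½)*(-3))) = √(3649 + (-23/2 - 3/2)) = √(3649 - 13) = √3636 = 6*√101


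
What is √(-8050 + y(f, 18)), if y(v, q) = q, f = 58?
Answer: 4*I*√502 ≈ 89.621*I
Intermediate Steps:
√(-8050 + y(f, 18)) = √(-8050 + 18) = √(-8032) = 4*I*√502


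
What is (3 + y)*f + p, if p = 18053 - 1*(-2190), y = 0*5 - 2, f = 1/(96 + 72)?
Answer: 3400825/168 ≈ 20243.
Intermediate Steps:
f = 1/168 ≈ 0.0059524
y = -2 (y = 0 - 2 = -2)
p = 20243 (p = 18053 + 2190 = 20243)
(3 + y)*f + p = (3 - 2)*(1/168) + 20243 = 1*(1/168) + 20243 = 1/168 + 20243 = 3400825/168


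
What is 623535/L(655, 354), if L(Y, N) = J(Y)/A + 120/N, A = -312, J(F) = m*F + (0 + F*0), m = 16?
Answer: -286950807/15302 ≈ -18753.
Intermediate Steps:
J(F) = 16*F (J(F) = 16*F + (0 + F*0) = 16*F + (0 + 0) = 16*F + 0 = 16*F)
L(Y, N) = 120/N - 2*Y/39 (L(Y, N) = (16*Y)/(-312) + 120/N = (16*Y)*(-1/312) + 120/N = -2*Y/39 + 120/N = 120/N - 2*Y/39)
623535/L(655, 354) = 623535/(120/354 - 2/39*655) = 623535/(120*(1/354) - 1310/39) = 623535/(20/59 - 1310/39) = 623535/(-76510/2301) = 623535*(-2301/76510) = -286950807/15302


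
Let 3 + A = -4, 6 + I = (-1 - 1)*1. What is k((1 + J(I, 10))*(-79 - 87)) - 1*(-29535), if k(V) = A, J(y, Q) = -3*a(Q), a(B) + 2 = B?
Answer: 29528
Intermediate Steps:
a(B) = -2 + B
I = -8 (I = -6 + (-1 - 1)*1 = -6 - 2*1 = -6 - 2 = -8)
J(y, Q) = 6 - 3*Q (J(y, Q) = -3*(-2 + Q) = 6 - 3*Q)
A = -7 (A = -3 - 4 = -7)
k(V) = -7
k((1 + J(I, 10))*(-79 - 87)) - 1*(-29535) = -7 - 1*(-29535) = -7 + 29535 = 29528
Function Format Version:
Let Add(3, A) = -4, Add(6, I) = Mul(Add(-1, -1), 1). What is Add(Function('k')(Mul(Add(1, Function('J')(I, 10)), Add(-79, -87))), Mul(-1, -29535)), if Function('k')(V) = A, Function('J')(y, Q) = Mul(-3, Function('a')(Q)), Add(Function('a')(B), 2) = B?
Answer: 29528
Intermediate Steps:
Function('a')(B) = Add(-2, B)
I = -8 (I = Add(-6, Mul(Add(-1, -1), 1)) = Add(-6, Mul(-2, 1)) = Add(-6, -2) = -8)
Function('J')(y, Q) = Add(6, Mul(-3, Q)) (Function('J')(y, Q) = Mul(-3, Add(-2, Q)) = Add(6, Mul(-3, Q)))
A = -7 (A = Add(-3, -4) = -7)
Function('k')(V) = -7
Add(Function('k')(Mul(Add(1, Function('J')(I, 10)), Add(-79, -87))), Mul(-1, -29535)) = Add(-7, Mul(-1, -29535)) = Add(-7, 29535) = 29528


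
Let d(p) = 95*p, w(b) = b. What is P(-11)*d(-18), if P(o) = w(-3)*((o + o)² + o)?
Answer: 2426490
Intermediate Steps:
P(o) = -12*o² - 3*o (P(o) = -3*((o + o)² + o) = -3*((2*o)² + o) = -3*(4*o² + o) = -3*(o + 4*o²) = -12*o² - 3*o)
P(-11)*d(-18) = (-3*(-11)*(1 + 4*(-11)))*(95*(-18)) = -3*(-11)*(1 - 44)*(-1710) = -3*(-11)*(-43)*(-1710) = -1419*(-1710) = 2426490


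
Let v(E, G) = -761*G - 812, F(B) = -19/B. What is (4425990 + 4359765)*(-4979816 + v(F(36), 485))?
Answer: -47001267738315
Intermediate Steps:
v(E, G) = -812 - 761*G
(4425990 + 4359765)*(-4979816 + v(F(36), 485)) = (4425990 + 4359765)*(-4979816 + (-812 - 761*485)) = 8785755*(-4979816 + (-812 - 369085)) = 8785755*(-4979816 - 369897) = 8785755*(-5349713) = -47001267738315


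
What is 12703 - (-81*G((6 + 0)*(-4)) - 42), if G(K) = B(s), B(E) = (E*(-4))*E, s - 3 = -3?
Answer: 12745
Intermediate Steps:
s = 0 (s = 3 - 3 = 0)
B(E) = -4*E² (B(E) = (-4*E)*E = -4*E²)
G(K) = 0 (G(K) = -4*0² = -4*0 = 0)
12703 - (-81*G((6 + 0)*(-4)) - 42) = 12703 - (-81*0 - 42) = 12703 - (0 - 42) = 12703 - 1*(-42) = 12703 + 42 = 12745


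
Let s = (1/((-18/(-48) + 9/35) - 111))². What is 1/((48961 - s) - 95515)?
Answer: -954995409/44458856348986 ≈ -2.1480e-5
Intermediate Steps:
s = 78400/954995409 (s = (1/((-18*(-1/48) + 9*(1/35)) - 111))² = (1/((3/8 + 9/35) - 111))² = (1/(177/280 - 111))² = (1/(-30903/280))² = (-280/30903)² = 78400/954995409 ≈ 8.2095e-5)
1/((48961 - s) - 95515) = 1/((48961 - 1*78400/954995409) - 95515) = 1/((48961 - 78400/954995409) - 95515) = 1/(46757530141649/954995409 - 95515) = 1/(-44458856348986/954995409) = -954995409/44458856348986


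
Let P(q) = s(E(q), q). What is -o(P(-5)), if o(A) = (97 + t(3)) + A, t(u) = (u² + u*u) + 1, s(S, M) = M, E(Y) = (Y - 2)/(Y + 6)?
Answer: -111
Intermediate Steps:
E(Y) = (-2 + Y)/(6 + Y)
t(u) = 1 + 2*u² (t(u) = (u² + u²) + 1 = 2*u² + 1 = 1 + 2*u²)
P(q) = q
o(A) = 116 + A (o(A) = (97 + (1 + 2*3²)) + A = (97 + (1 + 2*9)) + A = (97 + (1 + 18)) + A = (97 + 19) + A = 116 + A)
-o(P(-5)) = -(116 - 5) = -1*111 = -111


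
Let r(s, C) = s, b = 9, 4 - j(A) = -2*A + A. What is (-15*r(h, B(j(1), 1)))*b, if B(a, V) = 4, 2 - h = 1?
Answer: -135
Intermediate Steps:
h = 1 (h = 2 - 1*1 = 2 - 1 = 1)
j(A) = 4 + A (j(A) = 4 - (-2*A + A) = 4 - (-1)*A = 4 + A)
(-15*r(h, B(j(1), 1)))*b = -15*1*9 = -15*9 = -135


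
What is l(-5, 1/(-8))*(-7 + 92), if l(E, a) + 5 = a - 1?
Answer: -4165/8 ≈ -520.63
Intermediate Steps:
l(E, a) = -6 + a (l(E, a) = -5 + (a - 1) = -5 + (-1 + a) = -6 + a)
l(-5, 1/(-8))*(-7 + 92) = (-6 + 1/(-8))*(-7 + 92) = (-6 - 1/8)*85 = -49/8*85 = -4165/8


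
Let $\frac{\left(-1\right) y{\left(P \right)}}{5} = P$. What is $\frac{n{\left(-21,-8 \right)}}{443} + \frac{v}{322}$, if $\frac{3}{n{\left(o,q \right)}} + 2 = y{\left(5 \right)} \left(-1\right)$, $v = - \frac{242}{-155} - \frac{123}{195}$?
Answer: $\frac{183051}{57486338} \approx 0.0031843$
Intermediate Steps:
$y{\left(P \right)} = - 5 P$
$v = \frac{375}{403}$ ($v = \left(-242\right) \left(- \frac{1}{155}\right) - \frac{41}{65} = \frac{242}{155} - \frac{41}{65} = \frac{375}{403} \approx 0.93052$)
$n{\left(o,q \right)} = \frac{3}{23}$ ($n{\left(o,q \right)} = \frac{3}{-2 + \left(-5\right) 5 \left(-1\right)} = \frac{3}{-2 - -25} = \frac{3}{-2 + 25} = \frac{3}{23}$)
$\frac{n{\left(-21,-8 \right)}}{443} + \frac{v}{322} = \frac{3}{23 \cdot 443} + \frac{375}{403 \cdot 322} = \frac{3}{23} \cdot \frac{1}{443} + \frac{375}{403} \cdot \frac{1}{322} = \frac{3}{10189} + \frac{375}{129766} = \frac{183051}{57486338}$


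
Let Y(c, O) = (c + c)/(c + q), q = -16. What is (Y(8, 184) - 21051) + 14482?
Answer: -6571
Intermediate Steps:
Y(c, O) = 2*c/(-16 + c) (Y(c, O) = (c + c)/(c - 16) = (2*c)/(-16 + c) = 2*c/(-16 + c))
(Y(8, 184) - 21051) + 14482 = (2*8/(-16 + 8) - 21051) + 14482 = (2*8/(-8) - 21051) + 14482 = (2*8*(-⅛) - 21051) + 14482 = (-2 - 21051) + 14482 = -21053 + 14482 = -6571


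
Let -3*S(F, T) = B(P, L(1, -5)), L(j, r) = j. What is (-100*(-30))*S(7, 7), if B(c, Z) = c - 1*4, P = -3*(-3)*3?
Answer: -23000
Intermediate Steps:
P = 27 (P = 9*3 = 27)
B(c, Z) = -4 + c (B(c, Z) = c - 4 = -4 + c)
S(F, T) = -23/3 (S(F, T) = -(-4 + 27)/3 = -1/3*23 = -23/3)
(-100*(-30))*S(7, 7) = -100*(-30)*(-23/3) = 3000*(-23/3) = -23000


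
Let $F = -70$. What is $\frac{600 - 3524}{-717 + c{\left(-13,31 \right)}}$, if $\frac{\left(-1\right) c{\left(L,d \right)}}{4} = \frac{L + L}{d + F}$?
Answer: $\frac{516}{127} \approx 4.063$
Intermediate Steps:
$c{\left(L,d \right)} = - \frac{8 L}{-70 + d}$ ($c{\left(L,d \right)} = - 4 \frac{L + L}{d - 70} = - 4 \frac{2 L}{-70 + d} = - \frac{8 L}{-70 + d}$)
$\frac{600 - 3524}{-717 + c{\left(-13,31 \right)}} = \frac{600 - 3524}{-717 - - \frac{104}{-70 + 31}} = - \frac{2924}{-717 - - \frac{104}{-39}} = - \frac{2924}{-717 - \left(-104\right) \left(- \frac{1}{39}\right)} = - \frac{2924}{-717 - \frac{8}{3}} = - \frac{2924}{- \frac{2159}{3}} = \left(-2924\right) \left(- \frac{3}{2159}\right) = \frac{516}{127}$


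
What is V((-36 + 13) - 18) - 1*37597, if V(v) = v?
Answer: -37638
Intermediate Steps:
V((-36 + 13) - 18) - 1*37597 = ((-36 + 13) - 18) - 1*37597 = (-23 - 18) - 37597 = -41 - 37597 = -37638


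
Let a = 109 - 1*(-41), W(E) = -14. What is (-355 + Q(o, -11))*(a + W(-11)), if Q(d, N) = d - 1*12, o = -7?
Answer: -50864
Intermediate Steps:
Q(d, N) = -12 + d (Q(d, N) = d - 12 = -12 + d)
a = 150 (a = 109 + 41 = 150)
(-355 + Q(o, -11))*(a + W(-11)) = (-355 + (-12 - 7))*(150 - 14) = (-355 - 19)*136 = -374*136 = -50864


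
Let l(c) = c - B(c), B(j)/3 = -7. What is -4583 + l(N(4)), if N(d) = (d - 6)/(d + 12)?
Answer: -36497/8 ≈ -4562.1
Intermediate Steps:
B(j) = -21 (B(j) = 3*(-7) = -21)
N(d) = (-6 + d)/(12 + d)
l(c) = 21 + c (l(c) = c - 1*(-21) = c + 21 = 21 + c)
-4583 + l(N(4)) = -4583 + (21 + (-6 + 4)/(12 + 4)) = -4583 + (21 - 2/16) = -4583 + (21 + (1/16)*(-2)) = -4583 + (21 - ⅛) = -4583 + 167/8 = -36497/8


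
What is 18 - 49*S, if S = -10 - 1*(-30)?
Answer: -962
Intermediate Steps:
S = 20 (S = -10 + 30 = 20)
18 - 49*S = 18 - 49*20 = 18 - 980 = -962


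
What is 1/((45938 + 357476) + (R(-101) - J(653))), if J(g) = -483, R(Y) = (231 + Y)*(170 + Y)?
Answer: 1/412867 ≈ 2.4221e-6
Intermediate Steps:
R(Y) = (170 + Y)*(231 + Y)
1/((45938 + 357476) + (R(-101) - J(653))) = 1/((45938 + 357476) + ((39270 + (-101)² + 401*(-101)) - 1*(-483))) = 1/(403414 + ((39270 + 10201 - 40501) + 483)) = 1/(403414 + (8970 + 483)) = 1/(403414 + 9453) = 1/412867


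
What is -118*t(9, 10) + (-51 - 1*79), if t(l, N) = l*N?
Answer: -10750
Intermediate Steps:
t(l, N) = N*l
-118*t(9, 10) + (-51 - 1*79) = -1180*9 + (-51 - 1*79) = -118*90 + (-51 - 79) = -10620 - 130 = -10750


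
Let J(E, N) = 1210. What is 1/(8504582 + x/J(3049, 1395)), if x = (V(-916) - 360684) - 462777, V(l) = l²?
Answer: 242/2058111963 ≈ 1.1758e-7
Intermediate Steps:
x = 15595 (x = ((-916)² - 360684) - 462777 = (839056 - 360684) - 462777 = 478372 - 462777 = 15595)
1/(8504582 + x/J(3049, 1395)) = 1/(8504582 + 15595/1210) = 1/(8504582 + 15595*(1/1210)) = 1/(8504582 + 3119/242) = 1/(2058111963/242) = 242/2058111963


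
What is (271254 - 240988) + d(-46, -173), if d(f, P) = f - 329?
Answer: 29891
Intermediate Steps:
d(f, P) = -329 + f
(271254 - 240988) + d(-46, -173) = (271254 - 240988) + (-329 - 46) = 30266 - 375 = 29891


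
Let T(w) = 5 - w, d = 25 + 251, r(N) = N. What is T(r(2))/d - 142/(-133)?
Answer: 13197/12236 ≈ 1.0785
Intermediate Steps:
d = 276
T(r(2))/d - 142/(-133) = (5 - 1*2)/276 - 142/(-133) = (5 - 2)*(1/276) - 142*(-1/133) = 3*(1/276) + 142/133 = 1/92 + 142/133 = 13197/12236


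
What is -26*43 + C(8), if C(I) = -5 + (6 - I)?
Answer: -1125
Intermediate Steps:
C(I) = 1 - I
-26*43 + C(8) = -26*43 + (1 - 1*8) = -1118 + (1 - 8) = -1118 - 7 = -1125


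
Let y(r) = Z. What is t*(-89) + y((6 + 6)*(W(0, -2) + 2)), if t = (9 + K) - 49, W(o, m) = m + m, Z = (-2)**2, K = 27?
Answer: 1161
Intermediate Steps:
Z = 4
W(o, m) = 2*m
t = -13 (t = (9 + 27) - 49 = 36 - 49 = -13)
y(r) = 4
t*(-89) + y((6 + 6)*(W(0, -2) + 2)) = -13*(-89) + 4 = 1157 + 4 = 1161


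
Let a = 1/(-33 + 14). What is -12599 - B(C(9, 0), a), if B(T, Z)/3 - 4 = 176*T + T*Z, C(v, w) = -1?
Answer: -229580/19 ≈ -12083.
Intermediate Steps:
a = -1/19 (a = 1/(-19) = -1/19 ≈ -0.052632)
B(T, Z) = 12 + 528*T + 3*T*Z (B(T, Z) = 12 + 3*(176*T + T*Z) = 12 + (528*T + 3*T*Z) = 12 + 528*T + 3*T*Z)
-12599 - B(C(9, 0), a) = -12599 - (12 + 528*(-1) + 3*(-1)*(-1/19)) = -12599 - (12 - 528 + 3/19) = -12599 - 1*(-9801/19) = -12599 + 9801/19 = -229580/19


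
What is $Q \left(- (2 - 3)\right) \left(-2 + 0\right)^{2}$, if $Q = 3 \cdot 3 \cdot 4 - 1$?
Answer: $140$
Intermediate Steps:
$Q = 35$ ($Q = 9 \cdot 4 - 1 = 36 - 1 = 35$)
$Q \left(- (2 - 3)\right) \left(-2 + 0\right)^{2} = 35 \left(- (2 - 3)\right) \left(-2 + 0\right)^{2} = 35 \left(\left(-1\right) \left(-1\right)\right) \left(-2\right)^{2} = 35 \cdot 1 \cdot 4 = 35 \cdot 4 = 140$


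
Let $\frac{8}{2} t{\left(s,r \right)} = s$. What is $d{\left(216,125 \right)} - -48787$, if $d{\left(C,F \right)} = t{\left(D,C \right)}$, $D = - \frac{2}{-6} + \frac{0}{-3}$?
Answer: $\frac{585445}{12} \approx 48787.0$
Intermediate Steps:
$D = \frac{1}{3}$ ($D = \left(-2\right) \left(- \frac{1}{6}\right) + 0 \left(- \frac{1}{3}\right) = \frac{1}{3} + 0 = \frac{1}{3} \approx 0.33333$)
$t{\left(s,r \right)} = \frac{s}{4}$
$d{\left(C,F \right)} = \frac{1}{12}$ ($d{\left(C,F \right)} = \frac{1}{4} \cdot \frac{1}{3} = \frac{1}{12}$)
$d{\left(216,125 \right)} - -48787 = \frac{1}{12} - -48787 = \frac{1}{12} + 48787 = \frac{585445}{12}$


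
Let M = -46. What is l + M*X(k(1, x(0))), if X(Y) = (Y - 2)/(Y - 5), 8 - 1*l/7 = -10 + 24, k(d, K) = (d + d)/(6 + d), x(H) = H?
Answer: -646/11 ≈ -58.727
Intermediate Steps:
k(d, K) = 2*d/(6 + d) (k(d, K) = (2*d)/(6 + d) = 2*d/(6 + d))
l = -42 (l = 56 - 7*(-10 + 24) = 56 - 7*14 = 56 - 98 = -42)
X(Y) = (-2 + Y)/(-5 + Y)
l + M*X(k(1, x(0))) = -42 - 46*(-2 + 2*1/(6 + 1))/(-5 + 2*1/(6 + 1)) = -42 - 46*(-2 + 2*1/7)/(-5 + 2*1/7) = -42 - 46*(-2 + 2*1*(⅐))/(-5 + 2*1*(⅐)) = -42 - 46*(-2 + 2/7)/(-5 + 2/7) = -42 - 46*(-12)/((-33/7)*7) = -42 - (-322)*(-12)/(33*7) = -42 - 46*4/11 = -42 - 184/11 = -646/11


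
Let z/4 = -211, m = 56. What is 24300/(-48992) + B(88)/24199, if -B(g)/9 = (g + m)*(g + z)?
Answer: 1693326789/42341336 ≈ 39.992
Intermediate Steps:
z = -844 (z = 4*(-211) = -844)
B(g) = -9*(-844 + g)*(56 + g) (B(g) = -9*(g + 56)*(g - 844) = -9*(56 + g)*(-844 + g) = -9*(-844 + g)*(56 + g))
24300/(-48992) + B(88)/24199 = 24300/(-48992) + (425376 - 9*88² + 7092*88)/24199 = 24300*(-1/48992) + (425376 - 9*7744 + 624096)*(1/24199) = -6075/12248 + (425376 - 69696 + 624096)*(1/24199) = -6075/12248 + 979776*(1/24199) = -6075/12248 + 139968/3457 = 1693326789/42341336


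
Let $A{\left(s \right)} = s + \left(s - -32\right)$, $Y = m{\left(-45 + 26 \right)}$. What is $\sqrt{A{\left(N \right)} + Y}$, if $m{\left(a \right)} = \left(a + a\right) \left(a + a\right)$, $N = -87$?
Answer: $\sqrt{1302} \approx 36.083$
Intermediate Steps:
$m{\left(a \right)} = 4 a^{2}$ ($m{\left(a \right)} = 2 a 2 a = 4 a^{2}$)
$Y = 1444$ ($Y = 4 \left(-45 + 26\right)^{2} = 4 \left(-19\right)^{2} = 4 \cdot 361 = 1444$)
$A{\left(s \right)} = 32 + 2 s$ ($A{\left(s \right)} = s + \left(s + 32\right) = s + \left(32 + s\right) = 32 + 2 s$)
$\sqrt{A{\left(N \right)} + Y} = \sqrt{\left(32 + 2 \left(-87\right)\right) + 1444} = \sqrt{\left(32 - 174\right) + 1444} = \sqrt{-142 + 1444} = \sqrt{1302}$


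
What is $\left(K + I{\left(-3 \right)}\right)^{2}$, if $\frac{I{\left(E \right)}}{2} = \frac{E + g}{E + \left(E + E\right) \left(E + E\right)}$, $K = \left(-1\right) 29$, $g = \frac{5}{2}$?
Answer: $\frac{917764}{1089} \approx 842.76$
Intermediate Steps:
$g = \frac{5}{2}$ ($g = 5 \cdot \frac{1}{2} = \frac{5}{2} \approx 2.5$)
$K = -29$
$I{\left(E \right)} = \frac{2 \left(\frac{5}{2} + E\right)}{E + 4 E^{2}}$ ($I{\left(E \right)} = 2 \frac{E + \frac{5}{2}}{E + \left(E + E\right) \left(E + E\right)} = 2 \frac{\frac{5}{2} + E}{E + 2 E 2 E} = 2 \frac{\frac{5}{2} + E}{E + 4 E^{2}} = \frac{2 \left(\frac{5}{2} + E\right)}{E + 4 E^{2}}$)
$\left(K + I{\left(-3 \right)}\right)^{2} = \left(-29 + \frac{5 + 2 \left(-3\right)}{\left(-3\right) \left(1 + 4 \left(-3\right)\right)}\right)^{2} = \left(-29 - \frac{5 - 6}{3 \left(1 - 12\right)}\right)^{2} = \left(-29 - \frac{1}{3} \frac{1}{-11} \left(-1\right)\right)^{2} = \left(-29 - \left(- \frac{1}{33}\right) \left(-1\right)\right)^{2} = \left(-29 - \frac{1}{33}\right)^{2} = \left(- \frac{958}{33}\right)^{2} = \frac{917764}{1089}$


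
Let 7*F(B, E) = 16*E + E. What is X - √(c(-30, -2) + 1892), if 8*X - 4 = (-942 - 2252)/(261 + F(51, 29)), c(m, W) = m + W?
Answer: -6539/9280 - 2*√465 ≈ -43.832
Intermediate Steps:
c(m, W) = W + m
F(B, E) = 17*E/7 (F(B, E) = (16*E + E)/7 = (17*E)/7 = 17*E/7)
X = -6539/9280 (X = ½ + ((-942 - 2252)/(261 + (17/7)*29))/8 = ½ + (-3194/(261 + 493/7))/8 = ½ + (-3194/2320/7)/8 = ½ + (-3194*7/2320)/8 = ½ + (⅛)*(-11179/1160) = ½ - 11179/9280 = -6539/9280 ≈ -0.70463)
X - √(c(-30, -2) + 1892) = -6539/9280 - √((-2 - 30) + 1892) = -6539/9280 - √(-32 + 1892) = -6539/9280 - √1860 = -6539/9280 - 2*√465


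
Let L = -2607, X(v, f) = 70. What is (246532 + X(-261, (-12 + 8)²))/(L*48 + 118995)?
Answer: -246602/6141 ≈ -40.157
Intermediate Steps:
(246532 + X(-261, (-12 + 8)²))/(L*48 + 118995) = (246532 + 70)/(-2607*48 + 118995) = 246602/(-125136 + 118995) = 246602/(-6141) = 246602*(-1/6141) = -246602/6141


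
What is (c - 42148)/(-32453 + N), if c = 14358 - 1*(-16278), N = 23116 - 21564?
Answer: 11512/30901 ≈ 0.37254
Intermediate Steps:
N = 1552
c = 30636 (c = 14358 + 16278 = 30636)
(c - 42148)/(-32453 + N) = (30636 - 42148)/(-32453 + 1552) = -11512/(-30901) = -11512*(-1/30901) = 11512/30901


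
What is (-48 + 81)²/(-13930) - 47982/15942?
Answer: -114291683/37012010 ≈ -3.0880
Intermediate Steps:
(-48 + 81)²/(-13930) - 47982/15942 = 33²*(-1/13930) - 47982*1/15942 = 1089*(-1/13930) - 7997/2657 = -1089/13930 - 7997/2657 = -114291683/37012010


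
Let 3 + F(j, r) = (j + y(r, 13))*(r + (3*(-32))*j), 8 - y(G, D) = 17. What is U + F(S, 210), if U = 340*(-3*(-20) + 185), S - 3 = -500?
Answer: -24165235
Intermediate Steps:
y(G, D) = -9 (y(G, D) = 8 - 1*17 = 8 - 17 = -9)
S = -497 (S = 3 - 500 = -497)
U = 83300 (U = 340*(60 + 185) = 340*245 = 83300)
F(j, r) = -3 + (-9 + j)*(r - 96*j) (F(j, r) = -3 + (j - 9)*(r + (3*(-32))*j) = -3 + (-9 + j)*(r - 96*j))
U + F(S, 210) = 83300 + (-3 - 96*(-497)**2 - 9*210 + 864*(-497) - 497*210) = 83300 + (-3 - 96*247009 - 1890 - 429408 - 104370) = 83300 + (-3 - 23712864 - 1890 - 429408 - 104370) = 83300 - 24248535 = -24165235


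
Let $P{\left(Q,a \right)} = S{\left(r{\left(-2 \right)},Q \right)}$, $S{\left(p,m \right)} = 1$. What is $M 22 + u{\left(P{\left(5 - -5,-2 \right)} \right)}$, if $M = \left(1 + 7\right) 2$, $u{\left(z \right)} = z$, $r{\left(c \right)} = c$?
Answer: $353$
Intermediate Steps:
$P{\left(Q,a \right)} = 1$
$M = 16$ ($M = 8 \cdot 2 = 16$)
$M 22 + u{\left(P{\left(5 - -5,-2 \right)} \right)} = 16 \cdot 22 + 1 = 352 + 1 = 353$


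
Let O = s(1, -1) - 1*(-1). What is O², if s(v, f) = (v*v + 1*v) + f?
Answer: 4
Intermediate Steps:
s(v, f) = f + v + v² (s(v, f) = (v² + v) + f = (v + v²) + f = f + v + v²)
O = 2 (O = (-1 + 1 + 1²) - 1*(-1) = (-1 + 1 + 1) + 1 = 1 + 1 = 2)
O² = 2² = 4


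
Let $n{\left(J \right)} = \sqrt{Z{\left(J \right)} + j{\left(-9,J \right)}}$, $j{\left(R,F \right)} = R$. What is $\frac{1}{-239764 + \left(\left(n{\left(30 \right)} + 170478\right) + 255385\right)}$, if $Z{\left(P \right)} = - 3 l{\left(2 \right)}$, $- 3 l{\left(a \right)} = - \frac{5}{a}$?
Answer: $\frac{372198}{69265675625} - \frac{i \sqrt{46}}{69265675625} \approx 5.3735 \cdot 10^{-6} - 9.7918 \cdot 10^{-11} i$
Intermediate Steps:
$l{\left(a \right)} = \frac{5}{3 a}$ ($l{\left(a \right)} = - \frac{\left(-5\right) \frac{1}{a}}{3} = \frac{5}{3 a}$)
$Z{\left(P \right)} = - \frac{5}{2}$ ($Z{\left(P \right)} = - 3 \frac{5}{3 \cdot 2} = - 3 \cdot \frac{5}{3} \cdot \frac{1}{2} = \left(-3\right) \frac{5}{6} = - \frac{5}{2}$)
$n{\left(J \right)} = \frac{i \sqrt{46}}{2}$ ($n{\left(J \right)} = \sqrt{- \frac{5}{2} - 9} = \sqrt{- \frac{23}{2}} = \frac{i \sqrt{46}}{2}$)
$\frac{1}{-239764 + \left(\left(n{\left(30 \right)} + 170478\right) + 255385\right)} = \frac{1}{-239764 + \left(\left(\frac{i \sqrt{46}}{2} + 170478\right) + 255385\right)} = \frac{1}{-239764 + \left(\left(170478 + \frac{i \sqrt{46}}{2}\right) + 255385\right)} = \frac{1}{-239764 + \left(425863 + \frac{i \sqrt{46}}{2}\right)} = \frac{1}{186099 + \frac{i \sqrt{46}}{2}}$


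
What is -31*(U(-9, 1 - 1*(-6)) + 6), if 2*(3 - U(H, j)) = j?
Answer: -341/2 ≈ -170.50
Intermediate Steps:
U(H, j) = 3 - j/2
-31*(U(-9, 1 - 1*(-6)) + 6) = -31*((3 - (1 - 1*(-6))/2) + 6) = -31*((3 - (1 + 6)/2) + 6) = -31*((3 - 1/2*7) + 6) = -31*((3 - 7/2) + 6) = -31*(-1/2 + 6) = -31*11/2 = -341/2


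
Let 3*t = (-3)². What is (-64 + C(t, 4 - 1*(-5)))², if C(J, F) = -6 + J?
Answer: 4489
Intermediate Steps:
t = 3 (t = (⅓)*(-3)² = (⅓)*9 = 3)
(-64 + C(t, 4 - 1*(-5)))² = (-64 + (-6 + 3))² = (-64 - 3)² = (-67)² = 4489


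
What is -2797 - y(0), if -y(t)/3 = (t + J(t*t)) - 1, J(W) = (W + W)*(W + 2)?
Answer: -2800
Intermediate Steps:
J(W) = 2*W*(2 + W) (J(W) = (2*W)*(2 + W) = 2*W*(2 + W))
y(t) = 3 - 3*t - 6*t²*(2 + t²) (y(t) = -3*((t + 2*(t*t)*(2 + t*t)) - 1) = -3*((t + 2*t²*(2 + t²)) - 1) = -3*(-1 + t + 2*t²*(2 + t²)) = 3 - 3*t - 6*t²*(2 + t²))
-2797 - y(0) = -2797 - (3 - 12*0² - 6*0⁴ - 3*0) = -2797 - (3 - 12*0 - 6*0 + 0) = -2797 - (3 + 0 + 0 + 0) = -2797 - 1*3 = -2797 - 3 = -2800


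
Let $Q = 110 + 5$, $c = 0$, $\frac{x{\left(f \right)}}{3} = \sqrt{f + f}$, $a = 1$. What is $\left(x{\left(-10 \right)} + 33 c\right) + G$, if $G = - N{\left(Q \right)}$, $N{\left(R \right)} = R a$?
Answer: $-115 + 6 i \sqrt{5} \approx -115.0 + 13.416 i$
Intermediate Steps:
$x{\left(f \right)} = 3 \sqrt{2} \sqrt{f}$ ($x{\left(f \right)} = 3 \sqrt{f + f} = 3 \sqrt{2 f} = 3 \sqrt{2} \sqrt{f}$)
$Q = 115$
$N{\left(R \right)} = R$ ($N{\left(R \right)} = R 1 = R$)
$G = -115$ ($G = \left(-1\right) 115 = -115$)
$\left(x{\left(-10 \right)} + 33 c\right) + G = \left(3 \sqrt{2} \sqrt{-10} + 33 \cdot 0\right) - 115 = \left(3 \sqrt{2} i \sqrt{10} + 0\right) - 115 = \left(6 i \sqrt{5} + 0\right) - 115 = 6 i \sqrt{5} - 115 = -115 + 6 i \sqrt{5}$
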